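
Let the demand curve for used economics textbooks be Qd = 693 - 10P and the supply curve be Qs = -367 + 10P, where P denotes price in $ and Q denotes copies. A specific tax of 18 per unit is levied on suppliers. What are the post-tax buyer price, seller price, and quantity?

The tax drives a wedge P_b - P_s = 18. Substituting P_s = P_b - 18 into supply: Qs = -547 + 10P_b.
Equate demand and the shifted supply: 693 - 10P_b = -547 + 10P_b, giving 20P_b = 1240, so P_b = 62.
Then P_s = 62 - 18 = 44 and Q = 693 - 10(62) = 73.

P_b = 62, P_s = 44, Q = 73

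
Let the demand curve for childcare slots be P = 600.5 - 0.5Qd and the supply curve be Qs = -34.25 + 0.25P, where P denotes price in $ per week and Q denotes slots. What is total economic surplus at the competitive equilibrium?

Inverting to quantity form: Qd = 1201 - 2P.
At equilibrium Qd = Qs, so 1201 - 2P = -34.25 + 0.25P; collecting terms, 1235.25 = 2.25P and P* = 549.
From the demand curve, Q* = 1201 - 2(549) = 103.
Demand choke price = 600.5; supply choke price = 137. CS = ½(600.5 - 549)(103) = 2652.25; PS = ½(549 - 137)(103) = 21218. Total surplus = 23870.25.

Total surplus = 23870.25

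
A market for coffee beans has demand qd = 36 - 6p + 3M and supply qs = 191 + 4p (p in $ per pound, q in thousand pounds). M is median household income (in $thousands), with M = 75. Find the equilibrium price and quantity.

With M = 75, demand is qd = 261 - 6p.
Set qd = qs: 261 - 6p = 191 + 4p, so 70 = 10p and p* = 7.
From the demand curve, q* = 261 - 6(7) = 219.

p* = 7, q* = 219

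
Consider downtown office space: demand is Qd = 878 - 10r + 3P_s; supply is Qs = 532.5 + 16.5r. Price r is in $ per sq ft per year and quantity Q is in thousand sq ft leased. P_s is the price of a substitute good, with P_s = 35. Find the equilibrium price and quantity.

r* = 17, Q* = 813

With P_s = 35, demand is Qd = 983 - 10r.
Equating demand and supply, 983 - 10r = 532.5 + 16.5r gives 26.5r = 450.5, so r* = 17.
Substitute back: Q* = 983 - 10(17) = 813.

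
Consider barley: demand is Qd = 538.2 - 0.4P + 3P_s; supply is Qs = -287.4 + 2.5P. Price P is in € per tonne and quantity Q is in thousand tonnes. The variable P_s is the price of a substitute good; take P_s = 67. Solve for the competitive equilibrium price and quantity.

With P_s = 67, demand is Qd = 739.2 - 0.4P.
Set Qd = Qs: 739.2 - 0.4P = -287.4 + 2.5P, so 1026.6 = 2.9P and P* = 354.
Plugging P* into demand: Q* = 739.2 - 0.4(354) = 597.6.

P* = 354, Q* = 597.6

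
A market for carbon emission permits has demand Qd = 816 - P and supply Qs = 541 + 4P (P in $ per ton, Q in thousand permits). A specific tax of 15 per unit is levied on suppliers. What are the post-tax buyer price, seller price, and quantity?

P_b = 67, P_s = 52, Q = 749

The tax drives a wedge P_b - P_s = 15. Substituting P_s = P_b - 15 into supply: Qs = 481 + 4P_b.
Set Qd = Qs: 816 - P_b = 481 + 4P_b, so 335 = 5P_b and P_b = 67.
Then P_s = 67 - 15 = 52 and Q = 816 - 67 = 749.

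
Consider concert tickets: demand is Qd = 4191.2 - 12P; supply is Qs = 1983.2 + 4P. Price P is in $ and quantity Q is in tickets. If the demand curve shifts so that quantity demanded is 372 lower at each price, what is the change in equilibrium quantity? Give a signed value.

Set Qd = Qs: 4191.2 - 12P = 1983.2 + 4P, so 2208 = 16P and P* = 138.
Then Q* = 4191.2 - 12(138) = 2535.2.
After the shift, demand is Qd = 3819.2 - 12P.
The new intersection has 1836 = 16P, i.e. P = 114.75, Q = 2442.2.
ΔQ = 2442.2 - 2535.2 = -93.

ΔQ = -93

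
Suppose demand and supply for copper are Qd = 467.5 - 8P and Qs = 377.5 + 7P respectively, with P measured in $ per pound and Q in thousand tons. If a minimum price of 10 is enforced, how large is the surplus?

Surplus = 60

With P fixed at 10, quantity demanded is 387.5 and quantity supplied is 447.5.
Surplus = Qs - Qd = 447.5 - 387.5 = 60.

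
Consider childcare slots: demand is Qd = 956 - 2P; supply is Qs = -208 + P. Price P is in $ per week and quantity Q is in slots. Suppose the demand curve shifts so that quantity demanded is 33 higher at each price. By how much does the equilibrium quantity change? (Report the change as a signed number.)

ΔQ = 11

Set Qd = Qs: 956 - 2P = -208 + P, so 1164 = 3P and P* = 388.
Plugging P* into demand: Q* = 956 - 2(388) = 180.
After the shift, demand is Qd = 989 - 2P.
The new intersection has 1197 = 3P, i.e. P = 399, Q = 191.
ΔQ = 191 - 180 = 11.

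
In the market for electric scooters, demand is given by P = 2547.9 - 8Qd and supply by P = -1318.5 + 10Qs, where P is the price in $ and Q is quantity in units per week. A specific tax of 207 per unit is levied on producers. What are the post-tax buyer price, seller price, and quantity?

P_b = 921.5, P_s = 714.5, Q = 203.3

Rewriting in direct form: Qd = 318.4875 - 0.125P and Qs = 131.85 + 0.1P.
With a tax of 207 on producers, they supply based on the net price P_s = P_b - 207, so Qs = 111.15 + 0.1P_b.
Set Qd = Qs: 318.4875 - 0.125P_b = 111.15 + 0.1P_b, so 207.3375 = 0.225P_b and P_b = 921.5.
Then P_s = 921.5 - 207 = 714.5 and Q = 318.4875 - 0.125(921.5) = 203.3.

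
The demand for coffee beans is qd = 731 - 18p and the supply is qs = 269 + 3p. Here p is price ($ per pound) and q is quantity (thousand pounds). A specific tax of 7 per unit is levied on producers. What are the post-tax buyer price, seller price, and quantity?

p_b = 23, p_s = 16, q = 317

With a tax of 7 on producers, they supply based on the net price p_s = p_b - 7, so qs = 248 + 3p_b.
Set qd = qs: 731 - 18p_b = 248 + 3p_b, so 483 = 21p_b and p_b = 23.
Then p_s = 23 - 7 = 16 and q = 731 - 18(23) = 317.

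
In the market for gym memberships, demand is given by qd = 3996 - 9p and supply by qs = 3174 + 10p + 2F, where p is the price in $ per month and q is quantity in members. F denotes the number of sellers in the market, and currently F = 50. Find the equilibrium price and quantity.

p* = 38, q* = 3654

With F = 50, supply is qs = 3274 + 10p.
Equating demand and supply, 3996 - 9p = 3274 + 10p gives 19p = 722, so p* = 38.
From the demand curve, q* = 3996 - 9(38) = 3654.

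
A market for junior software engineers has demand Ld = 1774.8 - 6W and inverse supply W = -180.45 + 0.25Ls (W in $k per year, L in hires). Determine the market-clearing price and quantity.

W* = 105.3, L* = 1143

Solving each curve for L: Ls = 721.8 + 4W.
Equating demand and supply, 1774.8 - 6W = 721.8 + 4W gives 10W = 1053, so W* = 105.3.
Substitute back: L* = 1774.8 - 6(105.3) = 1143.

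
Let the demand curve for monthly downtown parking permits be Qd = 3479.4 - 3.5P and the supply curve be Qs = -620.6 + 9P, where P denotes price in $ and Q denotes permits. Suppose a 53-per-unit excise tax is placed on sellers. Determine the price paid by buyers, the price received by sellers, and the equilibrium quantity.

P_b = 366.16, P_s = 313.16, Q = 2197.84

Sellers keep P_s = P_b - 53 per unit, so supply in terms of the buyer price is Qs = -1097.6 + 9P_b.
Market clearing requires 3479.4 - 3.5P_b = -1097.6 + 9P_b; hence 4577 = 12.5P_b and P_b = 366.16.
So P_s = 313.16 and the quantity traded is Q = 3479.4 - 3.5(366.16) = 2197.84.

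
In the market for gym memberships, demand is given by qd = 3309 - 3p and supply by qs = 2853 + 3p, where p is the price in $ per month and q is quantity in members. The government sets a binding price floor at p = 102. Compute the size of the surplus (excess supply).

Surplus = 156

Evaluating both curves at the floor price 102 gives qd = 3003, qs = 3159.
Surplus = qs - qd = 3159 - 3003 = 156.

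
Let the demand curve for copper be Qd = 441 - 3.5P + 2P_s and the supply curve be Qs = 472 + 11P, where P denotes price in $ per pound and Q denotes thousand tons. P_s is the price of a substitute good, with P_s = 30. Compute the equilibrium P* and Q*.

P* = 2, Q* = 494

With P_s = 30, demand is Qd = 501 - 3.5P.
The market clears where 501 - 3.5P = 472 + 11P. Rearranging, 14.5P = 29, hence P* = 2.
Substitute back: Q* = 501 - 3.5(2) = 494.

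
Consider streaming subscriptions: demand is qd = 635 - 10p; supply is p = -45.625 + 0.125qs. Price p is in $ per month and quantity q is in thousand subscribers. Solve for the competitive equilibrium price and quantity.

p* = 15, q* = 485

Rewriting in direct form: qs = 365 + 8p.
Set qd = qs: 635 - 10p = 365 + 8p, so 270 = 18p and p* = 15.
From the demand curve, q* = 635 - 10(15) = 485.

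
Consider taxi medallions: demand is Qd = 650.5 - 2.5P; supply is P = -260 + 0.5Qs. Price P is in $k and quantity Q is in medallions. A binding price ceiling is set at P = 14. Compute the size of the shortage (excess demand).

Shortage = 67.5

Inverting to quantity form: Qs = 520 + 2P.
At P = 14: Qd = 615.5 and Qs = 548.
Shortage = Qd - Qs = 615.5 - 548 = 67.5.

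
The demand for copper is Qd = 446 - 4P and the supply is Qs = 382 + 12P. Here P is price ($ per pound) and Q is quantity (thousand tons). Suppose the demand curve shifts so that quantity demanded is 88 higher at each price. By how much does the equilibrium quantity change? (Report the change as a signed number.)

ΔQ = 66

Set Qd = Qs: 446 - 4P = 382 + 12P, so 64 = 16P and P* = 4.
Then Q* = 446 - 4(4) = 430.
After the shift, demand is Qd = 534 - 4P.
The new intersection has 152 = 16P, i.e. P = 9.5, Q = 496.
ΔQ = 496 - 430 = 66.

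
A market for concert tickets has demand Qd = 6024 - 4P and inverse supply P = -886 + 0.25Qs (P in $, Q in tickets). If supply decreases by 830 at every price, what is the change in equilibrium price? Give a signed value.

In direct form, Qs = 3544 + 4P.
At equilibrium Qd = Qs, so 6024 - 4P = 3544 + 4P; collecting terms, 2480 = 8P and P* = 310.
From the demand curve, Q* = 6024 - 4(310) = 4784.
After the shift, supply is Qs = 2714 + 4P.
Re-solving, 8P = 3310 gives P = 413.75 and Q = 4369.
ΔP = 413.75 - 310 = 103.75.

ΔP = 103.75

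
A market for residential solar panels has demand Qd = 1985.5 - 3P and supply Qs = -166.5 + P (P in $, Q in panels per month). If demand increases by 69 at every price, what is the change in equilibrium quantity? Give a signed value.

ΔQ = 17.25

Equating demand and supply, 1985.5 - 3P = -166.5 + P gives 4P = 2152, so P* = 538.
Then Q* = 1985.5 - 3(538) = 371.5.
After the shift, demand is Qd = 2054.5 - 3P.
New equilibrium: 2221 = 4P, so P = 555.25 and Q = 388.75.
ΔQ = 388.75 - 371.5 = 17.25.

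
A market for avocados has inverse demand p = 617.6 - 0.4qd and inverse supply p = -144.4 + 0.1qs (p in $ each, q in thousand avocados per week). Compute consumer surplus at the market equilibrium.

Consumer surplus = 464515.2

Solving each curve for q: qd = 1544 - 2.5p and qs = 1444 + 10p.
Equating demand and supply, 1544 - 2.5p = 1444 + 10p gives 12.5p = 100, so p* = 8.
Substitute back: q* = 1544 - 2.5(8) = 1524.
Demand choke price (qd = 0): p = 1544/2.5 = 617.6. Consumer surplus = ½ × (617.6 - 8) × 1524 = 464515.2.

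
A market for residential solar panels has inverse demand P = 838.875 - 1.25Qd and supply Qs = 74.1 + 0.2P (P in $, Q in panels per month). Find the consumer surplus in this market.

Rewriting in direct form: Qd = 671.1 - 0.8P.
Set Qd = Qs: 671.1 - 0.8P = 74.1 + 0.2P, so 597 = P and P* = 597.
Substitute back: Q* = 671.1 - 0.8(597) = 193.5.
Demand choke price (Qd = 0): P = 671.1/0.8 = 838.875. Consumer surplus = ½ × (838.875 - 597) × 193.5 = 23401.40625.

Consumer surplus = 23401.40625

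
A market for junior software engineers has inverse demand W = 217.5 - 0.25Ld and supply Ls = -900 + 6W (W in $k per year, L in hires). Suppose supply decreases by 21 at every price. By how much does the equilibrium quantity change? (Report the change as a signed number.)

Inverting to quantity form: Ld = 870 - 4W.
Equating demand and supply, 870 - 4W = -900 + 6W gives 10W = 1770, so W* = 177.
Then L* = 870 - 4(177) = 162.
After the shift, supply is Ls = -921 + 6W.
Re-solving, 10W = 1791 gives W = 179.1 and L = 153.6.
ΔL = 153.6 - 162 = -8.4.

ΔL = -8.4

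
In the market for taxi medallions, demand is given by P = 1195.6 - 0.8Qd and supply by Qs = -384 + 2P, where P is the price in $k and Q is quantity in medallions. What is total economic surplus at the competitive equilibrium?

Total surplus = 387389.6

Inverting to quantity form: Qd = 1494.5 - 1.25P.
The market clears where 1494.5 - 1.25P = -384 + 2P. Rearranging, 3.25P = 1878.5, hence P* = 578.
From the demand curve, Q* = 1494.5 - 1.25(578) = 772.
Demand choke price = 1195.6; supply choke price = 192. CS = ½(1195.6 - 578)(772) = 238393.6; PS = ½(578 - 192)(772) = 148996. Total surplus = 387389.6.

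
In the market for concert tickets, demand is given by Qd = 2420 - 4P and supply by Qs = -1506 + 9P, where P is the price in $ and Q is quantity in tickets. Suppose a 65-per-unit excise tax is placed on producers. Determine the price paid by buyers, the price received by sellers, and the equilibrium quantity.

The tax drives a wedge P_b - P_s = 65. Substituting P_s = P_b - 65 into supply: Qs = -2091 + 9P_b.
Set Qd = Qs: 2420 - 4P_b = -2091 + 9P_b, so 4511 = 13P_b and P_b = 347.
So P_s = 282 and the quantity traded is Q = 2420 - 4(347) = 1032.

P_b = 347, P_s = 282, Q = 1032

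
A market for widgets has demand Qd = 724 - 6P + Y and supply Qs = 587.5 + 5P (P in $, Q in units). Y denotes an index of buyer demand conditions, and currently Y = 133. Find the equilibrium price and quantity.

P* = 24.5, Q* = 710

With Y = 133, demand is Qd = 857 - 6P.
Equating demand and supply, 857 - 6P = 587.5 + 5P gives 11P = 269.5, so P* = 24.5.
Substitute back: Q* = 857 - 6(24.5) = 710.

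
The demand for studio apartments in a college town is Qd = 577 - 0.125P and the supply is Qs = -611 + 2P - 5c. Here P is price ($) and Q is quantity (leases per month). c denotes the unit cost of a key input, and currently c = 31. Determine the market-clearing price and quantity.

With c = 31, supply is Qs = -766 + 2P.
Set Qd = Qs: 577 - 0.125P = -766 + 2P, so 1343 = 2.125P and P* = 632.
From the demand curve, Q* = 577 - 0.125(632) = 498.

P* = 632, Q* = 498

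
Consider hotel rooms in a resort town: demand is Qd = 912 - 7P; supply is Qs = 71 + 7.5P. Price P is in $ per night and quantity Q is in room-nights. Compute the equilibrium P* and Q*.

Equating demand and supply, 912 - 7P = 71 + 7.5P gives 14.5P = 841, so P* = 58.
Then Q* = 912 - 7(58) = 506.

P* = 58, Q* = 506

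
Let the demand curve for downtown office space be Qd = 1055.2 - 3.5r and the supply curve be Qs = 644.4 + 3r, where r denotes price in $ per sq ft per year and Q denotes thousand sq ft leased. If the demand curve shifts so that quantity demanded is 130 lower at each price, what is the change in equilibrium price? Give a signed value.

Δr = -20

The market clears where 1055.2 - 3.5r = 644.4 + 3r. Rearranging, 6.5r = 410.8, hence r* = 63.2.
Then Q* = 1055.2 - 3.5(63.2) = 834.
After the shift, demand is Qd = 925.2 - 3.5r.
Re-solving, 6.5r = 280.8 gives r = 43.2 and Q = 774.
Δr = 43.2 - 63.2 = -20.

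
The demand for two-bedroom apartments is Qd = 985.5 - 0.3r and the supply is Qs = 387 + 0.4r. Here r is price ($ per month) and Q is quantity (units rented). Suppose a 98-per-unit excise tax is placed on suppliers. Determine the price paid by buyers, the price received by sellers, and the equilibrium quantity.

With a tax of 98 on suppliers, they supply based on the net price r_s = r_b - 98, so Qs = 347.8 + 0.4r_b.
Market clearing requires 985.5 - 0.3r_b = 347.8 + 0.4r_b; hence 637.7 = 0.7r_b and r_b = 911.
So r_s = 813 and the quantity traded is Q = 985.5 - 0.3(911) = 712.2.

r_b = 911, r_s = 813, Q = 712.2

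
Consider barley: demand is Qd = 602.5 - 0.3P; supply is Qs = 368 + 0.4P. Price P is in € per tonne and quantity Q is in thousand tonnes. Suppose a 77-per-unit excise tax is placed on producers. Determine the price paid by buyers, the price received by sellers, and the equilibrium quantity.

With a tax of 77 on producers, they supply based on the net price P_s = P_b - 77, so Qs = 337.2 + 0.4P_b.
Market clearing requires 602.5 - 0.3P_b = 337.2 + 0.4P_b; hence 265.3 = 0.7P_b and P_b = 379.
So P_s = 302 and the quantity traded is Q = 602.5 - 0.3(379) = 488.8.

P_b = 379, P_s = 302, Q = 488.8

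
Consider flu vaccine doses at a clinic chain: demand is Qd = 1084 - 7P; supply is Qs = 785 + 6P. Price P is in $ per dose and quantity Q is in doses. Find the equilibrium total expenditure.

Total expenditure = 21229

The market clears where 1084 - 7P = 785 + 6P. Rearranging, 13P = 299, hence P* = 23.
Plugging P* into demand: Q* = 1084 - 7(23) = 923.
Total expenditure = P* × Q* = 23 × 923 = 21229.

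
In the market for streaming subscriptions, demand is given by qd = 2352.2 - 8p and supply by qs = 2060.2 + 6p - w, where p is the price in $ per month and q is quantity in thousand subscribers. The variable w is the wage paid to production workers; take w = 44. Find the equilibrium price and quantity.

p* = 24, q* = 2160.2

With w = 44, supply is qs = 2016.2 + 6p.
At equilibrium qd = qs, so 2352.2 - 8p = 2016.2 + 6p; collecting terms, 336 = 14p and p* = 24.
Then q* = 2352.2 - 8(24) = 2160.2.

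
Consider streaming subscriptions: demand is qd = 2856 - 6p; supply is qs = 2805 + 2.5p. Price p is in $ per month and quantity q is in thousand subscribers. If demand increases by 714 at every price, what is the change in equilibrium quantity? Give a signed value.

At equilibrium qd = qs, so 2856 - 6p = 2805 + 2.5p; collecting terms, 51 = 8.5p and p* = 6.
Substitute back: q* = 2856 - 6(6) = 2820.
After the shift, demand is qd = 3570 - 6p.
Re-solving, 8.5p = 765 gives p = 90 and q = 3030.
Δq = 3030 - 2820 = 210.

Δq = 210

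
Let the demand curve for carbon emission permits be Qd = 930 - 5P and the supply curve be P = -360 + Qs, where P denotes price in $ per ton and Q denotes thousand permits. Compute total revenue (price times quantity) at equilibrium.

Total revenue = 43225

Inverting to quantity form: Qs = 360 + P.
At equilibrium Qd = Qs, so 930 - 5P = 360 + P; collecting terms, 570 = 6P and P* = 95.
Plugging P* into demand: Q* = 930 - 5(95) = 455.
Total revenue = P* × Q* = 95 × 455 = 43225.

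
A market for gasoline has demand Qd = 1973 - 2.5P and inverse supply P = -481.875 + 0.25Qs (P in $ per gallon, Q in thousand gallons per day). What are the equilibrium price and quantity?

P* = 7, Q* = 1955.5

Solving each curve for Q: Qs = 1927.5 + 4P.
At equilibrium Qd = Qs, so 1973 - 2.5P = 1927.5 + 4P; collecting terms, 45.5 = 6.5P and P* = 7.
From the demand curve, Q* = 1973 - 2.5(7) = 1955.5.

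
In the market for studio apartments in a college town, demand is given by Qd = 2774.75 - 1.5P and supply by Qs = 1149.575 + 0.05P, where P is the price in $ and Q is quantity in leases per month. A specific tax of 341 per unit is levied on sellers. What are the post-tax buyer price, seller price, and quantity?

P_b = 1059.5, P_s = 718.5, Q = 1185.5

The tax drives a wedge P_b - P_s = 341. Substituting P_s = P_b - 341 into supply: Qs = 1132.525 + 0.05P_b.
Equate demand and the shifted supply: 2774.75 - 1.5P_b = 1132.525 + 0.05P_b, giving 1.55P_b = 1642.225, so P_b = 1059.5.
Then P_s = 1059.5 - 341 = 718.5 and Q = 2774.75 - 1.5(1059.5) = 1185.5.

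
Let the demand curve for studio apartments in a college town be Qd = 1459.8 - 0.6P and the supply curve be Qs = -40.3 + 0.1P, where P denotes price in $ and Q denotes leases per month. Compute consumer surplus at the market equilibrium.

Consumer surplus = 25230

The market clears where 1459.8 - 0.6P = -40.3 + 0.1P. Rearranging, 0.7P = 1500.1, hence P* = 2143.
Then Q* = 1459.8 - 0.6(2143) = 174.
Demand choke price (Qd = 0): P = 1459.8/0.6 = 2433. Consumer surplus = ½ × (2433 - 2143) × 174 = 25230.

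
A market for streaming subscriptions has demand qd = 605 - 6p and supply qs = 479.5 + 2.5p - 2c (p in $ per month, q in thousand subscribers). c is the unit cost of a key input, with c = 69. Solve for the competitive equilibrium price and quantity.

With c = 69, supply is qs = 341.5 + 2.5p.
Set qd = qs: 605 - 6p = 341.5 + 2.5p, so 263.5 = 8.5p and p* = 31.
Substitute back: q* = 605 - 6(31) = 419.

p* = 31, q* = 419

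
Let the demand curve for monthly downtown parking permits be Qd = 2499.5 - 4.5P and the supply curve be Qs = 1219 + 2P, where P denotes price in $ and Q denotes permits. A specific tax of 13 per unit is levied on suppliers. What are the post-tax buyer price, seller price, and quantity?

P_b = 201, P_s = 188, Q = 1595

Suppliers keep P_s = P_b - 13 per unit, so supply in terms of the buyer price is Qs = 1193 + 2P_b.
Market clearing requires 2499.5 - 4.5P_b = 1193 + 2P_b; hence 1306.5 = 6.5P_b and P_b = 201.
Then P_s = 201 - 13 = 188 and Q = 2499.5 - 4.5(201) = 1595.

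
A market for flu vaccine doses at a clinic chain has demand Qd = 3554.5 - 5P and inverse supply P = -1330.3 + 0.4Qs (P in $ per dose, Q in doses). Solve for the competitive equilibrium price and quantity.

Solving each curve for Q: Qs = 3325.75 + 2.5P.
Set Qd = Qs: 3554.5 - 5P = 3325.75 + 2.5P, so 228.75 = 7.5P and P* = 30.5.
From the demand curve, Q* = 3554.5 - 5(30.5) = 3402.

P* = 30.5, Q* = 3402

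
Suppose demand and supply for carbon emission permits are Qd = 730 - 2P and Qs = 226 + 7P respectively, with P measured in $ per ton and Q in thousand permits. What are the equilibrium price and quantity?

P* = 56, Q* = 618

Set Qd = Qs: 730 - 2P = 226 + 7P, so 504 = 9P and P* = 56.
Then Q* = 730 - 2(56) = 618.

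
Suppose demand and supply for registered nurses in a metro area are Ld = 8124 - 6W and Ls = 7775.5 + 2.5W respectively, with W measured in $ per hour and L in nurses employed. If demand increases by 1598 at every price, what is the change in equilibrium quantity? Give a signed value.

ΔL = 470

Equating demand and supply, 8124 - 6W = 7775.5 + 2.5W gives 8.5W = 348.5, so W* = 41.
Plugging W* into demand: L* = 8124 - 6(41) = 7878.
After the shift, demand is Ld = 9722 - 6W.
The new intersection has 1946.5 = 8.5W, i.e. W = 229, L = 8348.
ΔL = 8348 - 7878 = 470.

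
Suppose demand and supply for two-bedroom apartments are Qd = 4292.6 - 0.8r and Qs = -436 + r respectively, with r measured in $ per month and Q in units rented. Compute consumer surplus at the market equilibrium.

Consumer surplus = 3000300.625

At equilibrium Qd = Qs, so 4292.6 - 0.8r = -436 + r; collecting terms, 4728.6 = 1.8r and r* = 2627.
Substitute back: Q* = 4292.6 - 0.8(2627) = 2191.
Demand choke price (Qd = 0): r = 4292.6/0.8 = 5365.75. Consumer surplus = ½ × (5365.75 - 2627) × 2191 = 3000300.625.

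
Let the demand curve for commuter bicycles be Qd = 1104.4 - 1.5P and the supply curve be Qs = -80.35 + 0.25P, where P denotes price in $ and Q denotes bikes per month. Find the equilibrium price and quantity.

P* = 677, Q* = 88.9

Set Qd = Qs: 1104.4 - 1.5P = -80.35 + 0.25P, so 1184.75 = 1.75P and P* = 677.
Plugging P* into demand: Q* = 1104.4 - 1.5(677) = 88.9.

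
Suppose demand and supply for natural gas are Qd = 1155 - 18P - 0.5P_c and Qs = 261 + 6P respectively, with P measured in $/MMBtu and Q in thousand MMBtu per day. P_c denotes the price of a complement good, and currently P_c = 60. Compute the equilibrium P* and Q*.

P* = 36, Q* = 477

With P_c = 60, demand is Qd = 1125 - 18P.
At equilibrium Qd = Qs, so 1125 - 18P = 261 + 6P; collecting terms, 864 = 24P and P* = 36.
Substitute back: Q* = 1125 - 18(36) = 477.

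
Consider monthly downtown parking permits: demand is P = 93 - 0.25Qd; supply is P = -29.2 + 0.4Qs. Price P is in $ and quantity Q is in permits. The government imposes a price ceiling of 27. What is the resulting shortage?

Shortage = 123.5

Solving each curve for Q: Qd = 372 - 4P and Qs = 73 + 2.5P.
Evaluating both curves at the ceiling price 27 gives Qd = 264, Qs = 140.5.
Shortage = Qd - Qs = 264 - 140.5 = 123.5.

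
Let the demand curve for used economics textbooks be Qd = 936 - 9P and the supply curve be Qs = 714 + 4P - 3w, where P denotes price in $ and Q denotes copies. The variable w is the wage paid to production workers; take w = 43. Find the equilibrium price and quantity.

With w = 43, supply is Qs = 585 + 4P.
At equilibrium Qd = Qs, so 936 - 9P = 585 + 4P; collecting terms, 351 = 13P and P* = 27.
Substitute back: Q* = 936 - 9(27) = 693.

P* = 27, Q* = 693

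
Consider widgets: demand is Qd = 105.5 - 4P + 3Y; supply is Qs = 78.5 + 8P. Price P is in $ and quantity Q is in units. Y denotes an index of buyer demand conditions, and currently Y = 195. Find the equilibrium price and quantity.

P* = 51, Q* = 486.5

With Y = 195, demand is Qd = 690.5 - 4P.
Equating demand and supply, 690.5 - 4P = 78.5 + 8P gives 12P = 612, so P* = 51.
Substitute back: Q* = 690.5 - 4(51) = 486.5.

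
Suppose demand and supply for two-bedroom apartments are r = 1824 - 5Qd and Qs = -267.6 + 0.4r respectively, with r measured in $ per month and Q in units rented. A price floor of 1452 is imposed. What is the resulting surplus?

Inverting to quantity form: Qd = 364.8 - 0.2r.
Evaluating both curves at the floor price 1452 gives Qd = 74.4, Qs = 313.2.
Surplus = Qs - Qd = 313.2 - 74.4 = 238.8.

Surplus = 238.8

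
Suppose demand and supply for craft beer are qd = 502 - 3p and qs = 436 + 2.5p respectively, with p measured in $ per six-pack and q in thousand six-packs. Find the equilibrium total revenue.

Total revenue = 5592

Set qd = qs: 502 - 3p = 436 + 2.5p, so 66 = 5.5p and p* = 12.
Plugging p* into demand: q* = 502 - 3(12) = 466.
Total revenue = p* × q* = 12 × 466 = 5592.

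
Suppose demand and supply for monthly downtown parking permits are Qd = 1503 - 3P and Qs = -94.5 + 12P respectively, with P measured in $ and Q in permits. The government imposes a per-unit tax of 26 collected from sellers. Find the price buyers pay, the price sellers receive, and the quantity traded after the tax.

With a tax of 26 on sellers, they supply based on the net price P_s = P_b - 26, so Qs = -406.5 + 12P_b.
Set Qd = Qs: 1503 - 3P_b = -406.5 + 12P_b, so 1909.5 = 15P_b and P_b = 127.3.
Then P_s = 127.3 - 26 = 101.3 and Q = 1503 - 3(127.3) = 1121.1.

P_b = 127.3, P_s = 101.3, Q = 1121.1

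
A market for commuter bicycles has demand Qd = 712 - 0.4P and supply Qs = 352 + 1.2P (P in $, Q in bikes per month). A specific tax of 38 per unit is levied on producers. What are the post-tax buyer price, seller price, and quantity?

With a tax of 38 on producers, they supply based on the net price P_s = P_b - 38, so Qs = 306.4 + 1.2P_b.
Market clearing requires 712 - 0.4P_b = 306.4 + 1.2P_b; hence 405.6 = 1.6P_b and P_b = 253.5.
Then P_s = 253.5 - 38 = 215.5 and Q = 712 - 0.4(253.5) = 610.6.

P_b = 253.5, P_s = 215.5, Q = 610.6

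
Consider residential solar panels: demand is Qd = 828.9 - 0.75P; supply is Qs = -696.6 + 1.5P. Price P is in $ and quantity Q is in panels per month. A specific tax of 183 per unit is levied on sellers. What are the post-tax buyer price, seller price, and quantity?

The tax drives a wedge P_b - P_s = 183. Substituting P_s = P_b - 183 into supply: Qs = -971.1 + 1.5P_b.
Market clearing requires 828.9 - 0.75P_b = -971.1 + 1.5P_b; hence 1800 = 2.25P_b and P_b = 800.
Then P_s = 800 - 183 = 617 and Q = 828.9 - 0.75(800) = 228.9.

P_b = 800, P_s = 617, Q = 228.9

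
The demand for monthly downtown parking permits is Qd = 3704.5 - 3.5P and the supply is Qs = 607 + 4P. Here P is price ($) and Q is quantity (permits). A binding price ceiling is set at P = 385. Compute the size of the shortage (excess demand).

Shortage = 210

At P = 385: Qd = 2357 and Qs = 2147.
Shortage = Qd - Qs = 2357 - 2147 = 210.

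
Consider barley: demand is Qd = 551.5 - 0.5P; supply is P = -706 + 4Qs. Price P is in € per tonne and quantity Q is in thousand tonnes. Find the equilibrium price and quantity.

In direct form, Qs = 176.5 + 0.25P.
Set Qd = Qs: 551.5 - 0.5P = 176.5 + 0.25P, so 375 = 0.75P and P* = 500.
Plugging P* into demand: Q* = 551.5 - 0.5(500) = 301.5.

P* = 500, Q* = 301.5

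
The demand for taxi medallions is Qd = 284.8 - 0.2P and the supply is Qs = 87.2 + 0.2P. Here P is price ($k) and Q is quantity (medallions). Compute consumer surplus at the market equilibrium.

The market clears where 284.8 - 0.2P = 87.2 + 0.2P. Rearranging, 0.4P = 197.6, hence P* = 494.
Substitute back: Q* = 284.8 - 0.2(494) = 186.
Demand choke price (Qd = 0): P = 284.8/0.2 = 1424. Consumer surplus = ½ × (1424 - 494) × 186 = 86490.

Consumer surplus = 86490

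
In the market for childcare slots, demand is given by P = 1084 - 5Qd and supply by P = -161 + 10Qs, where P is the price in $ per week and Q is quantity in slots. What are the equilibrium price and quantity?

P* = 669, Q* = 83

Rewriting in direct form: Qd = 216.8 - 0.2P and Qs = 16.1 + 0.1P.
At equilibrium Qd = Qs, so 216.8 - 0.2P = 16.1 + 0.1P; collecting terms, 200.7 = 0.3P and P* = 669.
Then Q* = 216.8 - 0.2(669) = 83.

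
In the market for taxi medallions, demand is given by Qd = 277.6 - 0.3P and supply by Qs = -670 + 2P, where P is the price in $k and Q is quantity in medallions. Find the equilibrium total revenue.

Total revenue = 63448

The market clears where 277.6 - 0.3P = -670 + 2P. Rearranging, 2.3P = 947.6, hence P* = 412.
Substitute back: Q* = 277.6 - 0.3(412) = 154.
Total revenue = P* × Q* = 412 × 154 = 63448.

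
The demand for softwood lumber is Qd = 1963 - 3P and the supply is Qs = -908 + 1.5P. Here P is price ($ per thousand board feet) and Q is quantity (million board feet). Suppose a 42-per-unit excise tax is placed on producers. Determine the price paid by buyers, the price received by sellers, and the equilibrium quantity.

P_b = 652, P_s = 610, Q = 7

Producers keep P_s = P_b - 42 per unit, so supply in terms of the buyer price is Qs = -971 + 1.5P_b.
Set Qd = Qs: 1963 - 3P_b = -971 + 1.5P_b, so 2934 = 4.5P_b and P_b = 652.
So P_s = 610 and the quantity traded is Q = 1963 - 3(652) = 7.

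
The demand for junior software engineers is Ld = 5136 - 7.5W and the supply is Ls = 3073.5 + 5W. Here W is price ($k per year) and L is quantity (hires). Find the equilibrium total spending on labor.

Equating demand and supply, 5136 - 7.5W = 3073.5 + 5W gives 12.5W = 2062.5, so W* = 165.
Plugging W* into demand: L* = 5136 - 7.5(165) = 3898.5.
Total spending on labor = W* × L* = 165 × 3898.5 = 643252.5.

Total spending on labor = 643252.5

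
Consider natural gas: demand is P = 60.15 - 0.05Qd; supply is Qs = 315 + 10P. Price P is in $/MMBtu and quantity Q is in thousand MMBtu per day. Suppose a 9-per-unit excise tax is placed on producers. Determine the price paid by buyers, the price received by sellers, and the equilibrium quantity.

In direct form, Qd = 1203 - 20P.
With a tax of 9 on producers, they supply based on the net price P_s = P_b - 9, so Qs = 225 + 10P_b.
Set Qd = Qs: 1203 - 20P_b = 225 + 10P_b, so 978 = 30P_b and P_b = 32.6.
So P_s = 23.6 and the quantity traded is Q = 1203 - 20(32.6) = 551.

P_b = 32.6, P_s = 23.6, Q = 551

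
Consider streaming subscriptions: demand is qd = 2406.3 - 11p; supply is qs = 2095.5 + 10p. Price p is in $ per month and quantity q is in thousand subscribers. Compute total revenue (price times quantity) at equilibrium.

Total revenue = 33203.8

The market clears where 2406.3 - 11p = 2095.5 + 10p. Rearranging, 21p = 310.8, hence p* = 14.8.
Substitute back: q* = 2406.3 - 11(14.8) = 2243.5.
Total revenue = p* × q* = 14.8 × 2243.5 = 33203.8.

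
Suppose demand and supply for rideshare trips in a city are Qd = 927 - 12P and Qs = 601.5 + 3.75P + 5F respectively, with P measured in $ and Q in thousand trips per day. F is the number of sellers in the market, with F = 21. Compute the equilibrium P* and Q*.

With F = 21, supply is Qs = 706.5 + 3.75P.
Equating demand and supply, 927 - 12P = 706.5 + 3.75P gives 15.75P = 220.5, so P* = 14.
From the demand curve, Q* = 927 - 12(14) = 759.

P* = 14, Q* = 759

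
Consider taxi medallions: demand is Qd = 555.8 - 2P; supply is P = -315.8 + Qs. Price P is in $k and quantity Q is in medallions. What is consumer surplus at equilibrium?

Rewriting in direct form: Qs = 315.8 + P.
Equating demand and supply, 555.8 - 2P = 315.8 + P gives 3P = 240, so P* = 80.
Then Q* = 555.8 - 2(80) = 395.8.
Demand choke price (Qd = 0): P = 555.8/2 = 277.9. Consumer surplus = ½ × (277.9 - 80) × 395.8 = 39164.41.

Consumer surplus = 39164.41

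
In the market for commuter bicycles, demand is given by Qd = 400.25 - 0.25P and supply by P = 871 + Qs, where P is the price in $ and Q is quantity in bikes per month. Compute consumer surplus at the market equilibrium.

In direct form, Qs = -871 + P.
The market clears where 400.25 - 0.25P = -871 + P. Rearranging, 1.25P = 1271.25, hence P* = 1017.
From the demand curve, Q* = 400.25 - 0.25(1017) = 146.
Demand choke price (Qd = 0): P = 400.25/0.25 = 1601. Consumer surplus = ½ × (1601 - 1017) × 146 = 42632.

Consumer surplus = 42632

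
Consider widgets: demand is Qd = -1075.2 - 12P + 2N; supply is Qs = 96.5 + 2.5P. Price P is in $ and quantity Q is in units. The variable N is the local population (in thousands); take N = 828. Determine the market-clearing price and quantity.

P* = 33.4, Q* = 180

With N = 828, demand is Qd = 580.8 - 12P.
Equating demand and supply, 580.8 - 12P = 96.5 + 2.5P gives 14.5P = 484.3, so P* = 33.4.
Plugging P* into demand: Q* = 580.8 - 12(33.4) = 180.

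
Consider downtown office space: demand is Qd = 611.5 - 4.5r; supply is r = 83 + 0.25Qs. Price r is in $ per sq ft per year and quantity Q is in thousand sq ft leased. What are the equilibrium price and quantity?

In direct form, Qs = -332 + 4r.
Set Qd = Qs: 611.5 - 4.5r = -332 + 4r, so 943.5 = 8.5r and r* = 111.
From the demand curve, Q* = 611.5 - 4.5(111) = 112.

r* = 111, Q* = 112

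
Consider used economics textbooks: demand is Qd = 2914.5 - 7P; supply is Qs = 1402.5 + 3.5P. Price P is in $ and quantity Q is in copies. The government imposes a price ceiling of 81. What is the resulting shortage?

Shortage = 661.5

At P = 81: Qd = 2347.5 and Qs = 1686.
Shortage = Qd - Qs = 2347.5 - 1686 = 661.5.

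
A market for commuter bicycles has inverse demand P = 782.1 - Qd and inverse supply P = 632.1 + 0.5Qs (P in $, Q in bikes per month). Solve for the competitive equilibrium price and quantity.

P* = 682.1, Q* = 100

In direct form, Qd = 782.1 - P and Qs = -1264.2 + 2P.
The market clears where 782.1 - P = -1264.2 + 2P. Rearranging, 3P = 2046.3, hence P* = 682.1.
Then Q* = 782.1 - 682.1 = 100.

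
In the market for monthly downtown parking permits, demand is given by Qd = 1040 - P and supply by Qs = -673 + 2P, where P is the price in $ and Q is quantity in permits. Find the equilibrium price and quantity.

At equilibrium Qd = Qs, so 1040 - P = -673 + 2P; collecting terms, 1713 = 3P and P* = 571.
Then Q* = 1040 - 571 = 469.

P* = 571, Q* = 469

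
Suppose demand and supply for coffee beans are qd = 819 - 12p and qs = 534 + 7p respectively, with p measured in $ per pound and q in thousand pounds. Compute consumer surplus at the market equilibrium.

Consumer surplus = 17013.375

At equilibrium qd = qs, so 819 - 12p = 534 + 7p; collecting terms, 285 = 19p and p* = 15.
Then q* = 819 - 12(15) = 639.
Demand choke price (qd = 0): p = 819/12 = 68.25. Consumer surplus = ½ × (68.25 - 15) × 639 = 17013.375.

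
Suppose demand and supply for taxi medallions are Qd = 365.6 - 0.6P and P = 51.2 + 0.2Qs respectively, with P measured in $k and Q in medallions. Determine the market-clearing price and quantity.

P* = 111, Q* = 299

Rewriting in direct form: Qs = -256 + 5P.
Equating demand and supply, 365.6 - 0.6P = -256 + 5P gives 5.6P = 621.6, so P* = 111.
From the demand curve, Q* = 365.6 - 0.6(111) = 299.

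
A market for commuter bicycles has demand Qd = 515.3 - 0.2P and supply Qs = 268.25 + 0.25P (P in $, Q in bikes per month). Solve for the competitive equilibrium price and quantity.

Equating demand and supply, 515.3 - 0.2P = 268.25 + 0.25P gives 0.45P = 247.05, so P* = 549.
Then Q* = 515.3 - 0.2(549) = 405.5.

P* = 549, Q* = 405.5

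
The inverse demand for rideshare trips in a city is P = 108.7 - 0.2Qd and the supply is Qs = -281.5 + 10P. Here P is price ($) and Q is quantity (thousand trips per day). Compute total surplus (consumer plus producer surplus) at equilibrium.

Total surplus = 10813.8375

In direct form, Qd = 543.5 - 5P.
The market clears where 543.5 - 5P = -281.5 + 10P. Rearranging, 15P = 825, hence P* = 55.
Then Q* = 543.5 - 5(55) = 268.5.
Demand choke price = 108.7; supply choke price = 28.15. CS = ½(108.7 - 55)(268.5) = 7209.225; PS = ½(55 - 28.15)(268.5) = 3604.6125. Total surplus = 10813.8375.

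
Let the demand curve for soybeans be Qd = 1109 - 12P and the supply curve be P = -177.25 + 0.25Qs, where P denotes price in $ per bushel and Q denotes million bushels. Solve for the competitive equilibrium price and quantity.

Rewriting in direct form: Qs = 709 + 4P.
At equilibrium Qd = Qs, so 1109 - 12P = 709 + 4P; collecting terms, 400 = 16P and P* = 25.
From the demand curve, Q* = 1109 - 12(25) = 809.

P* = 25, Q* = 809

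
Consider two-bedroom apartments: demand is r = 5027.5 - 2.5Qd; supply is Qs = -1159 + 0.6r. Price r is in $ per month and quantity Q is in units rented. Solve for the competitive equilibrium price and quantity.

r* = 3170, Q* = 743

Rewriting in direct form: Qd = 2011 - 0.4r.
At equilibrium Qd = Qs, so 2011 - 0.4r = -1159 + 0.6r; collecting terms, 3170 = r and r* = 3170.
Plugging r* into demand: Q* = 2011 - 0.4(3170) = 743.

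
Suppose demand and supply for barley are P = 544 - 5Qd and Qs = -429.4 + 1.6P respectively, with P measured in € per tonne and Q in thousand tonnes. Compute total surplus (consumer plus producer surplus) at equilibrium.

Total surplus = 6752.8125

Rewriting in direct form: Qd = 108.8 - 0.2P.
At equilibrium Qd = Qs, so 108.8 - 0.2P = -429.4 + 1.6P; collecting terms, 538.2 = 1.8P and P* = 299.
From the demand curve, Q* = 108.8 - 0.2(299) = 49.
Demand choke price = 544; supply choke price = 268.375. CS = ½(544 - 299)(49) = 6002.5; PS = ½(299 - 268.375)(49) = 750.3125. Total surplus = 6752.8125.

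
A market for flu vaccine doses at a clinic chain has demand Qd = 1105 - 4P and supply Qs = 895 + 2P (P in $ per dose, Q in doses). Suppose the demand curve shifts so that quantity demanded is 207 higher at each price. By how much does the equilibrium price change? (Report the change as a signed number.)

The market clears where 1105 - 4P = 895 + 2P. Rearranging, 6P = 210, hence P* = 35.
From the demand curve, Q* = 1105 - 4(35) = 965.
After the shift, demand is Qd = 1312 - 4P.
The new intersection has 417 = 6P, i.e. P = 69.5, Q = 1034.
ΔP = 69.5 - 35 = 34.5.

ΔP = 34.5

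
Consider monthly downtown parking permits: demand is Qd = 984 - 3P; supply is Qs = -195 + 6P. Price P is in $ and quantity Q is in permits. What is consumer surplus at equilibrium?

Equating demand and supply, 984 - 3P = -195 + 6P gives 9P = 1179, so P* = 131.
Then Q* = 984 - 3(131) = 591.
Demand choke price (Qd = 0): P = 984/3 = 328. Consumer surplus = ½ × (328 - 131) × 591 = 58213.5.

Consumer surplus = 58213.5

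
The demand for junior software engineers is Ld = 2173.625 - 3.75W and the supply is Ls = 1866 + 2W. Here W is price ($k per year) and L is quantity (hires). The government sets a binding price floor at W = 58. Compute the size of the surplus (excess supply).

Surplus = 25.875

With W fixed at 58, quantity demanded is 1956.125 and quantity supplied is 1982.
Surplus = Ls - Ld = 1982 - 1956.125 = 25.875.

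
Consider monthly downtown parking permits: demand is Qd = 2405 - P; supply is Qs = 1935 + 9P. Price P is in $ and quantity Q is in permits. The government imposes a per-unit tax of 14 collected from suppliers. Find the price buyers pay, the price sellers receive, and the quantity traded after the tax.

P_b = 59.6, P_s = 45.6, Q = 2345.4

The tax drives a wedge P_b - P_s = 14. Substituting P_s = P_b - 14 into supply: Qs = 1809 + 9P_b.
Market clearing requires 2405 - P_b = 1809 + 9P_b; hence 596 = 10P_b and P_b = 59.6.
So P_s = 45.6 and the quantity traded is Q = 2405 - 59.6 = 2345.4.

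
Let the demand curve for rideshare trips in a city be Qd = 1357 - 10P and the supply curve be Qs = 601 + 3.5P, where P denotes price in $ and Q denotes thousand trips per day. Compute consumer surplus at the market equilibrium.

Set Qd = Qs: 1357 - 10P = 601 + 3.5P, so 756 = 13.5P and P* = 56.
Plugging P* into demand: Q* = 1357 - 10(56) = 797.
Demand choke price (Qd = 0): P = 1357/10 = 135.7. Consumer surplus = ½ × (135.7 - 56) × 797 = 31760.45.

Consumer surplus = 31760.45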